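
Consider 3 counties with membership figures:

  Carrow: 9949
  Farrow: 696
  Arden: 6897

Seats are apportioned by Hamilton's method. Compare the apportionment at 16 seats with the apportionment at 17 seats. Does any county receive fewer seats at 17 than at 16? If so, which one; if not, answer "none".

none

At 16 seats: Carrow 9, Farrow 1, Arden 6.
At 17 seats: Carrow 9, Farrow 1, Arden 7.
No county's allocation decreased.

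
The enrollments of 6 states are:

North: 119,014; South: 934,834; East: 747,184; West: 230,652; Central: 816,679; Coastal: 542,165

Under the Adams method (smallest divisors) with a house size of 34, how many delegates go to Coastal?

5

Standard divisor 3390528/34 ≈ 99721.412; standard quotas: North 1.193, South 9.374, East 7.493, West 2.313, Central 8.190, Coastal 5.437.
Rounding up gives 2, 10, 8, 3, 9, 6 = 38 seats, so the divisor must be adjusted.
With modified divisor 111900: modified quotas North 1.064, South 8.354, East 6.677, West 2.061, Central 7.298, Coastal 4.845.
Rounding up: North 2, South 9, East 7, West 3, Central 8, Coastal 5 (total 34).
Coastal receives 5.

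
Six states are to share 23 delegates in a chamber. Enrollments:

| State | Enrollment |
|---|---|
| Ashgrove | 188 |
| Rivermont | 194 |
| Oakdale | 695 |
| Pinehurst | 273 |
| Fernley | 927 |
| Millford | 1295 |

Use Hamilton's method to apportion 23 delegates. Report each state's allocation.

Standard divisor: 3572 ÷ 23 ≈ 155.304.
Standard quotas: Ashgrove 1.211, Rivermont 1.249, Oakdale 4.475, Pinehurst 1.758, Fernley 5.969, Millford 8.338.
Lower quotas: Ashgrove 1, Rivermont 1, Oakdale 4, Pinehurst 1, Fernley 5, Millford 8 (sum 20, leaving 3 seats).
Remainders in descending order: Fernley 0.969, Pinehurst 0.758, Oakdale 0.475, Millford 0.338, Rivermont 0.249, Ashgrove 0.211.
Largest remainders: Fernley, Pinehurst, Oakdale receive the extra seats.

Ashgrove 1; Rivermont 1; Oakdale 5; Pinehurst 2; Fernley 6; Millford 8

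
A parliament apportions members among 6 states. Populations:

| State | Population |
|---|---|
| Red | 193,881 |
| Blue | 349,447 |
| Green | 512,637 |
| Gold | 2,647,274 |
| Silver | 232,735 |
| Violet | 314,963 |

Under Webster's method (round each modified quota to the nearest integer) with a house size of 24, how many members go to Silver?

1

Standard divisor 4250937/24 ≈ 177122.375; standard quotas: Red 1.095, Blue 1.973, Green 2.894, Gold 14.946, Silver 1.314, Violet 1.778.
Rounding to the nearest integer gives Red 1, Blue 2, Green 3, Gold 15, Silver 1, Violet 2 — total 24, matching the house size, so no adjustment is needed.
Silver receives 1.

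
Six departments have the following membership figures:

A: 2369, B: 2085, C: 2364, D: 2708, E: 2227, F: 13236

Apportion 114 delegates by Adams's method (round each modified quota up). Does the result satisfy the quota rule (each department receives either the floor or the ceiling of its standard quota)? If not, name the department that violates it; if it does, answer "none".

F

Standard quotas: A 10.807, B 9.512, C 10.785, D 12.354, E 10.160, F 60.383.
Adams allocation: A 11, B 10, C 11, D 13, E 10, F 59.
F has quota 60.383 (lower 60, upper 61) but receives 59 — outside the quota interval.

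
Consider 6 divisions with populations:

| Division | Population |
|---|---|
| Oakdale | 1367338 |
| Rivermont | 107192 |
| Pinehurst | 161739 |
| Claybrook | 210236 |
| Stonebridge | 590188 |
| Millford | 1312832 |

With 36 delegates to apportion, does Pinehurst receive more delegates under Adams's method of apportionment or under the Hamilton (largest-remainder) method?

Adams: Oakdale 13, Rivermont 1, Pinehurst 2, Claybrook 2, Stonebridge 6, Millford 12.
Hamilton: Oakdale 13, Rivermont 1, Pinehurst 1, Claybrook 2, Stonebridge 6, Millford 13.
Pinehurst gets 2 under Adams and 1 under Hamilton.

Adams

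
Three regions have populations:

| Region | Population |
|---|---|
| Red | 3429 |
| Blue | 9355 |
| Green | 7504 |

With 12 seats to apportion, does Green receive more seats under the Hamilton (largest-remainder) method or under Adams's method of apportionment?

Adams

Hamilton: Red 2, Blue 6, Green 4.
Adams: Red 2, Blue 5, Green 5.
Green gets 4 under Hamilton and 5 under Adams.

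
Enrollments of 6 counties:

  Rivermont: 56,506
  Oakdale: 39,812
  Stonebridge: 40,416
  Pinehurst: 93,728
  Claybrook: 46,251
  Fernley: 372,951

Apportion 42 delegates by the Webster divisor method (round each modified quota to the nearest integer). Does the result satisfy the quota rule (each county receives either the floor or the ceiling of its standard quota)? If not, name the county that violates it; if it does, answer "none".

Fernley

Standard quotas: Rivermont 3.653, Oakdale 2.574, Stonebridge 2.613, Pinehurst 6.059, Claybrook 2.990, Fernley 24.111.
Webster allocation: Rivermont 4, Oakdale 3, Stonebridge 3, Pinehurst 6, Claybrook 3, Fernley 23.
Fernley has quota 24.111 (lower 24, upper 25) but receives 23 — outside the quota interval.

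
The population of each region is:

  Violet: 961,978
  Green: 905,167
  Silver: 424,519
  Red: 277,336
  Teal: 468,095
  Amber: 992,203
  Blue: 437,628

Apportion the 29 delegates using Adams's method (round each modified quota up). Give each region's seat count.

Standard divisor 4466926/29 ≈ 154031.931; standard quotas: Violet 6.245, Green 5.876, Silver 2.756, Red 1.801, Teal 3.039, Amber 6.442, Blue 2.841.
Rounding up gives 7, 6, 3, 2, 4, 7, 3 = 32 seats, so the divisor must be adjusted.
With modified divisor 173200: modified quotas Violet 5.554, Green 5.226, Silver 2.451, Red 1.601, Teal 2.703, Amber 5.729, Blue 2.527.
Rounding up: Violet 6, Green 6, Silver 3, Red 2, Teal 3, Amber 6, Blue 3 (total 29).

Violet 6; Green 6; Silver 3; Red 2; Teal 3; Amber 6; Blue 3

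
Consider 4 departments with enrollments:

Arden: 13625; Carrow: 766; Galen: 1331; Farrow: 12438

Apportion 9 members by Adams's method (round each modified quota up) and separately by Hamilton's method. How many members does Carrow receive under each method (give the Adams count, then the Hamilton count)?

1 and 0

Adams: Arden 4, Carrow 1, Galen 1, Farrow 3.
Hamilton: Arden 4, Carrow 0, Galen 1, Farrow 4.
Carrow gets 1 under Adams and 0 under Hamilton.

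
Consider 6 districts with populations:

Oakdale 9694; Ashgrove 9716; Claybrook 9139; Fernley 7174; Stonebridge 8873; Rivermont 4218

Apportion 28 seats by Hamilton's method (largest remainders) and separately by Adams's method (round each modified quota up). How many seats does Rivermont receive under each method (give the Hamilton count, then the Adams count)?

Hamilton: Oakdale 6, Ashgrove 6, Claybrook 5, Fernley 4, Stonebridge 5, Rivermont 2.
Adams: Oakdale 5, Ashgrove 6, Claybrook 5, Fernley 4, Stonebridge 5, Rivermont 3.
Rivermont gets 2 under Hamilton and 3 under Adams.

2 and 3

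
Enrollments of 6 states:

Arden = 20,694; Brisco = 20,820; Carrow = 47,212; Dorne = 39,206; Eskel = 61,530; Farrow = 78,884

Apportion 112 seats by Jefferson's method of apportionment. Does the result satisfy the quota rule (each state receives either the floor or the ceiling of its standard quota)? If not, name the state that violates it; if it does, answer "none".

Standard quotas: Arden 8.637, Brisco 8.690, Carrow 19.705, Dorne 16.363, Eskel 25.681, Farrow 32.924.
Jefferson allocation: Arden 8, Brisco 8, Carrow 20, Dorne 16, Eskel 26, Farrow 34.
Farrow has quota 32.924 (lower 32, upper 33) but receives 34 — outside the quota interval.

Farrow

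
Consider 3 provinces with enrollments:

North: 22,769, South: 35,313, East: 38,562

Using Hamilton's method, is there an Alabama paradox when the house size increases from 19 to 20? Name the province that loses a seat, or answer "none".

none

At 19 seats: North 4, South 7, East 8.
At 20 seats: North 5, South 7, East 8.
No province's allocation decreased.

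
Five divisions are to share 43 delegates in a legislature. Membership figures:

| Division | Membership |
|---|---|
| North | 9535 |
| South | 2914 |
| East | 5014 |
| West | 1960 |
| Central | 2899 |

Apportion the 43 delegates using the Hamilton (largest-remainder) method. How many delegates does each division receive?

North: 18; South: 6; East: 10; West: 4; Central: 5

Total 22322; standard divisor 22322/43 ≈ 519.116.
Standard quotas: North 18.3678, South 5.6134, East 9.6587, West 3.7756, Central 5.5845.
Lower quotas: North 18, South 5, East 9, West 3, Central 5 (sum 40, leaving 3 seats).
Remainders in descending order: West 0.7756, East 0.6587, South 0.6134, Central 0.5845, North 0.3678.
Largest remainders: West, East, South receive the extra seats.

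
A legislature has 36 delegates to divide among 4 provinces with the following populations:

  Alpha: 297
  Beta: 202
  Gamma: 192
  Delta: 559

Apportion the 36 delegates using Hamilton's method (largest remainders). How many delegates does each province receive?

Standard divisor: 1250 ÷ 36 ≈ 34.722.
Standard quotas: Alpha 8.554, Beta 5.818, Gamma 5.530, Delta 16.099.
Lower quotas: Alpha 8, Beta 5, Gamma 5, Delta 16 (sum 34, leaving 2 seats).
Remainders in descending order: Beta 0.818, Alpha 0.554, Gamma 0.530, Delta 0.099.
Largest remainders: Beta, Alpha receive the extra seats.

Alpha=9, Beta=6, Gamma=5, Delta=16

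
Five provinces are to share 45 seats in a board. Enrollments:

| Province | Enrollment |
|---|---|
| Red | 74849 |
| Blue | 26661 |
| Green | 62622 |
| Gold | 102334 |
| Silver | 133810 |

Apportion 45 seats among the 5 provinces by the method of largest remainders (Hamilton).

Red 8; Blue 3; Green 7; Gold 12; Silver 15

Total 400276; standard divisor 400276/45 ≈ 8895.022.
Standard quotas: Red 8.4147, Blue 2.9973, Green 7.0401, Gold 11.5046, Silver 15.0432.
Lower quotas: Red 8, Blue 2, Green 7, Gold 11, Silver 15 (sum 43, leaving 2 seats).
Remainders in descending order: Blue 0.9973, Gold 0.5046, Red 0.4147, Silver 0.0432, Green 0.0401.
Largest remainders: Blue, Gold receive the extra seats.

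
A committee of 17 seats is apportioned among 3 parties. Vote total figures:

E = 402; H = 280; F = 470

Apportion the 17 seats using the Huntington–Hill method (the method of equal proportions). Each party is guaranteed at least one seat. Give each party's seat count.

E 6, H 4, F 7

With divisor 68: modified quotas E 5.912, H 4.118, F 6.912.
Geometric-mean thresholds: E √(5·6)=5.477, H √(4·5)=4.472, F √(6·7)=6.481.
Each quota rounded against its threshold gives E 6, H 4, F 7 (total 17).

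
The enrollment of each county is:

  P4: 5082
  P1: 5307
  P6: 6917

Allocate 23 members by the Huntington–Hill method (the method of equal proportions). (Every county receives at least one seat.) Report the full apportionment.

With divisor 757: modified quotas P4 6.713, P1 7.011, P6 9.137.
Geometric-mean thresholds: P4 √(6·7)=6.481, P1 √(7·8)=7.483, P6 √(9·10)=9.487.
Each quota rounded against its threshold gives P4 7, P1 7, P6 9 (total 23).

P4=7, P1=7, P6=9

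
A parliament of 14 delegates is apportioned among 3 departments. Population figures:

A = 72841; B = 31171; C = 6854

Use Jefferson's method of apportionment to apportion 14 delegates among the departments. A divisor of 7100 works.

With modified divisor 7100: modified quotas A 10.259, B 4.390, C 0.965.
Rounding down: A 10, B 4, C 0 (total 14).

A=10; B=4; C=0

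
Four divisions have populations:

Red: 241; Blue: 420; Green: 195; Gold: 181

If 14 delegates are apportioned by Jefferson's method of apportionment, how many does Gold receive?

Standard divisor 1037/14 ≈ 74.071; standard quotas: Red 3.254, Blue 5.670, Green 2.633, Gold 2.444.
Rounding down gives 3, 5, 2, 2 = 12 seats, so the divisor must be adjusted.
With modified divisor 63: modified quotas Red 3.825, Blue 6.667, Green 3.095, Gold 2.873.
Rounding down: Red 3, Blue 6, Green 3, Gold 2 (total 14).
Gold receives 2.

2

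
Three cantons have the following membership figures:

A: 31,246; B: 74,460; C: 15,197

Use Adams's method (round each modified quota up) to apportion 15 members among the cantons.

A 4; B 9; C 2

Standard divisor 120903/15 ≈ 8060.2; standard quotas: A 3.877, B 9.238, C 1.885.
Rounding up gives 4, 10, 2 = 16 seats, so the divisor must be adjusted.
With modified divisor 8800: modified quotas A 3.551, B 8.461, C 1.727.
Rounding up: A 4, B 9, C 2 (total 15).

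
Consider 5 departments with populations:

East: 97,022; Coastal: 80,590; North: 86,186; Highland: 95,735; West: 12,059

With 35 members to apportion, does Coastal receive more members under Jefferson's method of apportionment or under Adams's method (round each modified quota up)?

Jefferson

Jefferson: East 9, Coastal 8, North 8, Highland 9, West 1.
Adams: East 9, Coastal 7, North 8, Highland 9, West 2.
Coastal gets 8 under Jefferson and 7 under Adams.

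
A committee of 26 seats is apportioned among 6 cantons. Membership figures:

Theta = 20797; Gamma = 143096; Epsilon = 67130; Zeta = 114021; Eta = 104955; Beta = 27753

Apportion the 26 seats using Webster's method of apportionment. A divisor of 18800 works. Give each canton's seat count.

Theta: 1; Gamma: 8; Epsilon: 4; Zeta: 6; Eta: 6; Beta: 1

With modified divisor 18800: modified quotas Theta 1.106, Gamma 7.611, Epsilon 3.571, Zeta 6.065, Eta 5.583, Beta 1.476.
Rounding to the nearest integer: Theta 1, Gamma 8, Epsilon 4, Zeta 6, Eta 6, Beta 1 (total 26).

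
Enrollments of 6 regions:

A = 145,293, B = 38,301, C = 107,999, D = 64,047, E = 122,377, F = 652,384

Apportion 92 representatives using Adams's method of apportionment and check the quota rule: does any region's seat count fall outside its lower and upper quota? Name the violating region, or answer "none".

Standard quotas: A 11.825, B 3.117, C 8.790, D 5.213, E 9.960, F 53.096.
Adams allocation: A 12, B 3, C 9, D 6, E 10, F 52.
F has quota 53.096 (lower 53, upper 54) but receives 52 — outside the quota interval.

F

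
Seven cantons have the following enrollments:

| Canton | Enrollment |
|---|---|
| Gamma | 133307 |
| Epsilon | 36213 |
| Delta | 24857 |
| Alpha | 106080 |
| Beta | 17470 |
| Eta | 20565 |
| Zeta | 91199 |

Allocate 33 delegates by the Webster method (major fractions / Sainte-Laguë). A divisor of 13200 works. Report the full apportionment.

Gamma: 10, Epsilon: 3, Delta: 2, Alpha: 8, Beta: 1, Eta: 2, Zeta: 7

With modified divisor 13200: modified quotas Gamma 10.099, Epsilon 2.743, Delta 1.883, Alpha 8.036, Beta 1.323, Eta 1.558, Zeta 6.909.
Rounding to the nearest integer: Gamma 10, Epsilon 3, Delta 2, Alpha 8, Beta 1, Eta 2, Zeta 7 (total 33).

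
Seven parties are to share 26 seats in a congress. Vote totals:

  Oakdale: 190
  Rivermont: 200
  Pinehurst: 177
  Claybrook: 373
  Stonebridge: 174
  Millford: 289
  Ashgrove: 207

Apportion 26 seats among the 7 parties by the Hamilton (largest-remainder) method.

Standard divisor: 1610 ÷ 26 ≈ 61.923.
Standard quotas: Oakdale 3.068, Rivermont 3.230, Pinehurst 2.858, Claybrook 6.024, Stonebridge 2.810, Millford 4.667, Ashgrove 3.343.
Lower quotas: Oakdale 3, Rivermont 3, Pinehurst 2, Claybrook 6, Stonebridge 2, Millford 4, Ashgrove 3 (sum 23, leaving 3 seats).
Remainders in descending order: Pinehurst 0.858, Stonebridge 0.810, Millford 0.667, Ashgrove 0.343, Rivermont 0.230, Oakdale 0.068, Claybrook 0.024.
Largest remainders: Pinehurst, Stonebridge, Millford receive the extra seats.

Oakdale 3, Rivermont 3, Pinehurst 3, Claybrook 6, Stonebridge 3, Millford 5, Ashgrove 3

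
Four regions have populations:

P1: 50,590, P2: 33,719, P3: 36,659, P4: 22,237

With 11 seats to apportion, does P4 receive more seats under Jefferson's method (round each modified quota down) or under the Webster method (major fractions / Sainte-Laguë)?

Webster

Jefferson: P1 4, P2 3, P3 3, P4 1.
Webster: P1 4, P2 2, P3 3, P4 2.
P4 gets 1 under Jefferson and 2 under Webster.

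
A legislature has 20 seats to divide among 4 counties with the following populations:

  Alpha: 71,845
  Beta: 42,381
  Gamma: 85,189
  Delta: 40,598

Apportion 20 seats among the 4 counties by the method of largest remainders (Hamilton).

The standard divisor is 240013/20 ≈ 12000.65.
Standard quotas: Alpha 5.9868, Beta 3.5316, Gamma 7.0987, Delta 3.3830.
Lower quotas: Alpha 5, Beta 3, Gamma 7, Delta 3 (sum 18, leaving 2 seats).
Remainders in descending order: Alpha 0.9868, Beta 0.5316, Delta 0.3830, Gamma 0.0987.
Largest remainders: Alpha, Beta receive the extra seats.

Alpha 6, Beta 4, Gamma 7, Delta 3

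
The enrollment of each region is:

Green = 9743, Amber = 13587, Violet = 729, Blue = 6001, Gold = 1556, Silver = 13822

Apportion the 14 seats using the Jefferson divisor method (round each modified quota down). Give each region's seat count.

Green: 3, Amber: 4, Violet: 0, Blue: 2, Gold: 0, Silver: 5

Standard divisor 45438/14 ≈ 3245.571; standard quotas: Green 3.002, Amber 4.186, Violet 0.225, Blue 1.849, Gold 0.479, Silver 4.259.
Rounding down gives 3, 4, 0, 1, 0, 4 = 12 seats, so the divisor must be adjusted.
With modified divisor 2740: modified quotas Green 3.556, Amber 4.959, Violet 0.266, Blue 2.190, Gold 0.568, Silver 5.045.
Rounding down: Green 3, Amber 4, Violet 0, Blue 2, Gold 0, Silver 5 (total 14).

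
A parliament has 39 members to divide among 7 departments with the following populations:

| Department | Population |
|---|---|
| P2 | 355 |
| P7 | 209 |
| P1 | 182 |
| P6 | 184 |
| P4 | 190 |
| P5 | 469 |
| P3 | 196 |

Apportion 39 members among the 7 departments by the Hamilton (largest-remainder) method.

The standard divisor is 1785/39 ≈ 45.769.
Standard quotas: P2 7.756, P7 4.566, P1 3.976, P6 4.020, P4 4.151, P5 10.247, P3 4.282.
Lower quotas: P2 7, P7 4, P1 3, P6 4, P4 4, P5 10, P3 4 (sum 36, leaving 3 seats).
Remainders in descending order: P1 0.976, P2 0.756, P7 0.566, P3 0.282, P5 0.247, P4 0.151, P6 0.020.
The surplus seats go to P1, P2, P7.

P2 8, P7 5, P1 4, P6 4, P4 4, P5 10, P3 4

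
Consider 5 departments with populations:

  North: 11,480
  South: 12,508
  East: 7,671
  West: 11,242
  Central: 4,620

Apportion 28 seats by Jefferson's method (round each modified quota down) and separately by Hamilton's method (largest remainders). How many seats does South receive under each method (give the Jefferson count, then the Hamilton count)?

8 and 7

Jefferson: North 7, South 8, East 4, West 7, Central 2.
Hamilton: North 7, South 7, East 4, West 7, Central 3.
South gets 8 under Jefferson and 7 under Hamilton.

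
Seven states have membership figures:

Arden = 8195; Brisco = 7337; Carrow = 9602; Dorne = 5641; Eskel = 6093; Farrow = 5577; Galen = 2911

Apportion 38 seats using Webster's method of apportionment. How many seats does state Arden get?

7

Standard divisor 45356/38 ≈ 1193.579; standard quotas: Arden 6.866, Brisco 6.147, Carrow 8.045, Dorne 4.726, Eskel 5.105, Farrow 4.673, Galen 2.439.
Rounding to the nearest integer gives Arden 7, Brisco 6, Carrow 8, Dorne 5, Eskel 5, Farrow 5, Galen 2 — total 38, matching the house size, so no adjustment is needed.
Arden receives 7.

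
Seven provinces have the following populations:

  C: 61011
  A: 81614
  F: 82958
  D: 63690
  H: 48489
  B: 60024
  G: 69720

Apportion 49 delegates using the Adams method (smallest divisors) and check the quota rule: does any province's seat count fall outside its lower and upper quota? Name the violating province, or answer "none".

none

Standard quotas: C 6.395, A 8.554, F 8.695, D 6.675, H 5.082, B 6.291, G 7.307.
Adams allocation: C 6, A 9, F 9, D 7, H 5, B 6, G 7.
Every allocation lies between the lower and upper quota.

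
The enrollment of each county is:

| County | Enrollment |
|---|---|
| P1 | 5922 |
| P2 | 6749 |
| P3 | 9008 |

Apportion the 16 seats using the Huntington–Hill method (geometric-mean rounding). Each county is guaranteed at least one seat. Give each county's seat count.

P1=4; P2=5; P3=7

With divisor 1357: modified quotas P1 4.364, P2 4.973, P3 6.638.
Geometric-mean thresholds: P1 √(4·5)=4.472, P2 √(4·5)=4.472, P3 √(6·7)=6.481.
Each quota rounded against its threshold gives P1 4, P2 5, P3 7 (total 16).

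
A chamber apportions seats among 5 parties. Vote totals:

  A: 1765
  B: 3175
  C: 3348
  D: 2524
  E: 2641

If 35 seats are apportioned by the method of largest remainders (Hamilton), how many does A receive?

5

Total 13453; standard divisor 13453/35 ≈ 384.371.
Standard quotas: A 4.592, B 8.260, C 8.710, D 6.567, E 6.871.
Lower quotas: A 4, B 8, C 8, D 6, E 6 (sum 32, leaving 3 seats).
Remainders in descending order: E 0.871, C 0.710, A 0.592, D 0.567, B 0.260.
The surplus seats go to E, C, A.
A receives 5.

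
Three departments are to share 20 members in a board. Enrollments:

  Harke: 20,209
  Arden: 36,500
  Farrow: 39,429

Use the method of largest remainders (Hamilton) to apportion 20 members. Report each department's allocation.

Harke=4; Arden=8; Farrow=8

Standard divisor: 96138 ÷ 20 ≈ 4806.9.
Standard quotas: Harke 4.2042, Arden 7.5933, Farrow 8.2026.
Lower quotas: Harke 4, Arden 7, Farrow 8 (sum 19, leaving 1 seat).
Remainders in descending order: Arden 0.5933, Harke 0.2042, Farrow 0.2026.
Largest remainder: Arden receives the extra seat.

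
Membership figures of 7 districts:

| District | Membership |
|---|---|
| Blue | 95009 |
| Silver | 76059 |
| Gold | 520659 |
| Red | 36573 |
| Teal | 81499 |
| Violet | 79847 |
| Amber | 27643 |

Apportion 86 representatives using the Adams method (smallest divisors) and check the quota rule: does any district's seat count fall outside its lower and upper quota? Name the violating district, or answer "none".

Standard quotas: Blue 8.908, Silver 7.131, Gold 48.814, Red 3.429, Teal 7.641, Violet 7.486, Amber 2.592.
Adams allocation: Blue 9, Silver 7, Gold 47, Red 4, Teal 8, Violet 8, Amber 3.
Gold has quota 48.814 (lower 48, upper 49) but receives 47 — outside the quota interval.

Gold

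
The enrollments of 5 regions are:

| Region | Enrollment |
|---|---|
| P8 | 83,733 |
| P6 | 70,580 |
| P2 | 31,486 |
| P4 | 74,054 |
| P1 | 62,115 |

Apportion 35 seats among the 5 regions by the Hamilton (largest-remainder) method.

P8 9, P6 8, P2 3, P4 8, P1 7

Total 321968; standard divisor 321968/35 ≈ 9199.086.
Standard quotas: P8 9.1023, P6 7.6725, P2 3.4227, P4 8.0501, P1 6.7523.
Lower quotas: P8 9, P6 7, P2 3, P4 8, P1 6 (sum 33, leaving 2 seats).
Remainders in descending order: P1 0.7523, P6 0.6725, P2 0.4227, P8 0.1023, P4 0.0501.
Largest remainders: P1, P6 receive the extra seats.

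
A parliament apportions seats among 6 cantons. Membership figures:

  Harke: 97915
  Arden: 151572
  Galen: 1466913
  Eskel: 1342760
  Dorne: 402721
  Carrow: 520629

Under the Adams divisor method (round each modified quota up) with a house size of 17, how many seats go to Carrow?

2

Standard divisor 3982510/17 ≈ 234265.294; standard quotas: Harke 0.418, Arden 0.647, Galen 6.262, Eskel 5.732, Dorne 1.719, Carrow 2.222.
Rounding up gives 1, 1, 7, 6, 2, 3 = 20 seats, so the divisor must be adjusted.
With modified divisor 281000: modified quotas Harke 0.348, Arden 0.539, Galen 5.220, Eskel 4.779, Dorne 1.433, Carrow 1.853.
Rounding up: Harke 1, Arden 1, Galen 6, Eskel 5, Dorne 2, Carrow 2 (total 17).
Carrow receives 2.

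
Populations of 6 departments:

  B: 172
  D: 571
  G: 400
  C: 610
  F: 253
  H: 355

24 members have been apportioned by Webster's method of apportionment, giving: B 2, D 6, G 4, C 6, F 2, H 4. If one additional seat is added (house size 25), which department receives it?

F

Priority for the next seat is population ÷ (current seats + 0.5).
Priorities: B 68.800, D 87.846, G 88.889, C 93.846, F 101.200, H 78.889.
Highest priority: F.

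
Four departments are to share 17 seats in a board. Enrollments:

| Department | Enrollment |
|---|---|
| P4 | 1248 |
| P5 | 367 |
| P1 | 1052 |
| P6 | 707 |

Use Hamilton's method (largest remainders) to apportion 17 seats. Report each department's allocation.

P4=6, P5=2, P1=5, P6=4

Total 3374; standard divisor 3374/17 ≈ 198.471.
Standard quotas: P4 6.288, P5 1.849, P1 5.301, P6 3.562.
Lower quotas: P4 6, P5 1, P1 5, P6 3 (sum 15, leaving 2 seats).
Remainders in descending order: P5 0.849, P6 0.562, P1 0.301, P4 0.288.
The surplus seats go to P5, P6.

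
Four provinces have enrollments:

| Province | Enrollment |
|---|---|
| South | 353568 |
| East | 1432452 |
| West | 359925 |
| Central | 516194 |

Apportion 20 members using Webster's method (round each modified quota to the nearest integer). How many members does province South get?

Standard divisor 2662139/20 ≈ 133106.95; standard quotas: South 2.656, East 10.762, West 2.704, Central 3.878.
Rounding to the nearest integer gives 3, 11, 3, 4 = 21 seats, so the divisor must be adjusted.
With modified divisor 138900: modified quotas South 2.545, East 10.313, West 2.591, Central 3.716.
Rounding to the nearest integer: South 3, East 10, West 3, Central 4 (total 20).
South receives 3.

3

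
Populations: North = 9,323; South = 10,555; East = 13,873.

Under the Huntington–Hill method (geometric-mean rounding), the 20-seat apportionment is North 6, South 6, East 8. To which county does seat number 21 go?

Priority for the next seat is population ÷ (√(s·(s+1))).
Priorities: North 1438.570, South 1628.672, East 1634.949.
Highest priority: East.

East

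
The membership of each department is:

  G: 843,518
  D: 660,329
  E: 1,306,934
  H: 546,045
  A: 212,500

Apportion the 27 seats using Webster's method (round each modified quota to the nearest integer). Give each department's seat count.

G 6, D 5, E 10, H 4, A 2

Standard divisor 3569326/27 ≈ 132197.259; standard quotas: G 6.381, D 4.995, E 9.886, H 4.131, A 1.607.
Rounding to the nearest integer gives G 6, D 5, E 10, H 4, A 2 — total 27, matching the house size, so no adjustment is needed.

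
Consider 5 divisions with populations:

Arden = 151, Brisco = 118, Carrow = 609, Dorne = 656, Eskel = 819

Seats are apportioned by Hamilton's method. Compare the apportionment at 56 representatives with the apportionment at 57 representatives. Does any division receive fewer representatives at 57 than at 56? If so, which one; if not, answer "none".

Arden

At 56 seats: Arden 4, Brisco 3, Carrow 14, Dorne 16, Eskel 19.
At 57 seats: Arden 3, Brisco 3, Carrow 15, Dorne 16, Eskel 20.
Arden drops from 4 to 3.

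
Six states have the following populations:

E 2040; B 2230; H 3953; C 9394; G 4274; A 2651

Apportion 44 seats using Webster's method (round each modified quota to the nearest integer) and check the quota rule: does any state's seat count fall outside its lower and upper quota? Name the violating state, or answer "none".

Standard quotas: E 3.657, B 3.998, H 7.087, C 16.842, G 7.663, A 4.753.
Webster allocation: E 4, B 4, H 7, C 16, G 8, A 5.
Every allocation lies between the lower and upper quota.

none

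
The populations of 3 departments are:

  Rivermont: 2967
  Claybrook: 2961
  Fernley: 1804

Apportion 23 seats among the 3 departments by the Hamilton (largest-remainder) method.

Standard divisor: 7732 ÷ 23 ≈ 336.174.
Standard quotas: Rivermont 8.826, Claybrook 8.808, Fernley 5.366.
Lower quotas: Rivermont 8, Claybrook 8, Fernley 5 (sum 21, leaving 2 seats).
Remainders in descending order: Rivermont 0.826, Claybrook 0.808, Fernley 0.366.
Largest remainders: Rivermont, Claybrook receive the extra seats.

Rivermont 9, Claybrook 9, Fernley 5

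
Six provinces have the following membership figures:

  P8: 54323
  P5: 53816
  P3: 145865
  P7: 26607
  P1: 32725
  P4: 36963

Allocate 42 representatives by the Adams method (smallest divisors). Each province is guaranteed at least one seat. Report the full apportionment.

P8=7, P5=6, P3=17, P7=3, P1=4, P4=5

Standard divisor 350299/42 ≈ 8340.452; standard quotas: P8 6.513, P5 6.452, P3 17.489, P7 3.190, P1 3.924, P4 4.432.
Rounding up gives 7, 7, 18, 4, 4, 5 = 45 seats, so the divisor must be adjusted.
With modified divisor 9000: modified quotas P8 6.036, P5 5.980, P3 16.207, P7 2.956, P1 3.636, P4 4.107.
Rounding up: P8 7, P5 6, P3 17, P7 3, P1 4, P4 5 (total 42).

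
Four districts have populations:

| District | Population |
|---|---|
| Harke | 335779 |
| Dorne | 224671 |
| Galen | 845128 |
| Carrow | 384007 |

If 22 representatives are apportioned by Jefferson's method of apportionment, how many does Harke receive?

Standard divisor 1789585/22 ≈ 81344.773; standard quotas: Harke 4.128, Dorne 2.762, Galen 10.389, Carrow 4.721.
Rounding down gives 4, 2, 10, 4 = 20 seats, so the divisor must be adjusted.
With modified divisor 75800: modified quotas Harke 4.430, Dorne 2.964, Galen 11.149, Carrow 5.066.
Rounding down: Harke 4, Dorne 2, Galen 11, Carrow 5 (total 22).
Harke receives 4.

4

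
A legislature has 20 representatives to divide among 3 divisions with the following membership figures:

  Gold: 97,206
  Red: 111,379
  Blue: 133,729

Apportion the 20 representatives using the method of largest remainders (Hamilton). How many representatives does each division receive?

Gold 6, Red 6, Blue 8

The standard divisor is 342314/20 ≈ 17115.7.
Standard quotas: Gold 5.6793, Red 6.5074, Blue 7.8132.
Lower quotas: Gold 5, Red 6, Blue 7 (sum 18, leaving 2 seats).
Remainders in descending order: Blue 0.8132, Gold 0.6793, Red 0.5074.
The surplus seats go to Blue, Gold.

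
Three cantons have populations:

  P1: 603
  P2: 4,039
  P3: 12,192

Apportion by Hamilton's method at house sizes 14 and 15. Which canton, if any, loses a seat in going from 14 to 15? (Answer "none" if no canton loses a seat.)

P1

At 14 seats: P1 1, P2 3, P3 10.
At 15 seats: P1 0, P2 4, P3 11.
P1 drops from 1 to 0.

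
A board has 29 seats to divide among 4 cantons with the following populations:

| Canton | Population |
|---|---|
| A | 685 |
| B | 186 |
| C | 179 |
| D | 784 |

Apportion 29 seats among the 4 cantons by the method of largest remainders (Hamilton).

Total 1834; standard divisor 1834/29 ≈ 63.241.
Standard quotas: A 10.832, B 2.941, C 2.830, D 12.397.
Lower quotas: A 10, B 2, C 2, D 12 (sum 26, leaving 3 seats).
Remainders in descending order: B 0.941, A 0.832, C 0.830, D 0.397.
Largest remainders: B, A, C receive the extra seats.

A=11, B=3, C=3, D=12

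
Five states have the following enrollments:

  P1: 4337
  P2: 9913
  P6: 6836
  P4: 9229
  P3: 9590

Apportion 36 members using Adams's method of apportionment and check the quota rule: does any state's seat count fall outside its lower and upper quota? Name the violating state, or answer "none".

none

Standard quotas: P1 3.913, P2 8.943, P6 6.167, P4 8.326, P3 8.652.
Adams allocation: P1 4, P2 9, P6 6, P4 8, P3 9.
Every allocation lies between the lower and upper quota.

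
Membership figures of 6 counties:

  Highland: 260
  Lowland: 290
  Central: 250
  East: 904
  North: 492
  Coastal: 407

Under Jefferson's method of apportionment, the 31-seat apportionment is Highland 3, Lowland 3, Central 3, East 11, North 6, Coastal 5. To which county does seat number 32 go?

Priority for the next seat is population ÷ (current seats + 1).
Priorities: Highland 65.000, Lowland 72.500, Central 62.500, East 75.333, North 70.286, Coastal 67.833.
Highest priority: East.

East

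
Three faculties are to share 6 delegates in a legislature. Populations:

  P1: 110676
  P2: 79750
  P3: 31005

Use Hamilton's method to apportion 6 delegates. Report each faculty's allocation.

Standard divisor: 221431 ÷ 6 ≈ 36905.167.
Standard quotas: P1 2.9989, P2 2.1609, P3 0.8401.
Lower quotas: P1 2, P2 2, P3 0 (sum 4, leaving 2 seats).
Remainders in descending order: P1 0.9989, P3 0.8401, P2 0.1609.
Largest remainders: P1, P3 receive the extra seats.

P1: 3, P2: 2, P3: 1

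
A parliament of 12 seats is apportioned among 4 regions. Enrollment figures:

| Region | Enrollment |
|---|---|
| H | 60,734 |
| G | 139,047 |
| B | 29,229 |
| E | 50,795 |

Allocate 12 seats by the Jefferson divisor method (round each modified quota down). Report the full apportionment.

Standard divisor 279805/12 ≈ 23317.083; standard quotas: H 2.605, G 5.963, B 1.254, E 2.178.
Rounding down gives 2, 5, 1, 2 = 10 seats, so the divisor must be adjusted.
With modified divisor 20100: modified quotas H 3.022, G 6.918, B 1.454, E 2.527.
Rounding down: H 3, G 6, B 1, E 2 (total 12).

H 3, G 6, B 1, E 2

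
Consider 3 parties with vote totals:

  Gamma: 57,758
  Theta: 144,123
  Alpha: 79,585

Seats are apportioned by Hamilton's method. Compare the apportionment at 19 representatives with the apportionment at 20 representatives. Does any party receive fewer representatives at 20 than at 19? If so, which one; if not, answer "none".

none

At 19 seats: Gamma 4, Theta 10, Alpha 5.
At 20 seats: Gamma 4, Theta 10, Alpha 6.
No party's allocation decreased.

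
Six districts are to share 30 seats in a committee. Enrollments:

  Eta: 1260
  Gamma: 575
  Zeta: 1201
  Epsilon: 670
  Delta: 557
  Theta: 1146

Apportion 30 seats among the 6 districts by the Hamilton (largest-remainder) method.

Standard divisor: 5409 ÷ 30 ≈ 180.3.
Standard quotas: Eta 6.988, Gamma 3.189, Zeta 6.661, Epsilon 3.716, Delta 3.089, Theta 6.356.
Lower quotas: Eta 6, Gamma 3, Zeta 6, Epsilon 3, Delta 3, Theta 6 (sum 27, leaving 3 seats).
Remainders in descending order: Eta 0.988, Epsilon 0.716, Zeta 0.661, Theta 0.356, Gamma 0.189, Delta 0.089.
Largest remainders: Eta, Epsilon, Zeta receive the extra seats.

Eta: 7, Gamma: 3, Zeta: 7, Epsilon: 4, Delta: 3, Theta: 6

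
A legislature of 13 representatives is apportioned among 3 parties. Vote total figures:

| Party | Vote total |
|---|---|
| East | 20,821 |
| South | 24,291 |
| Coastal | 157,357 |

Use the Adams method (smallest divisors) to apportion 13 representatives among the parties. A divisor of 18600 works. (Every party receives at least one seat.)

East 2, South 2, Coastal 9

With modified divisor 18600: modified quotas East 1.119, South 1.306, Coastal 8.460.
Rounding up: East 2, South 2, Coastal 9 (total 13).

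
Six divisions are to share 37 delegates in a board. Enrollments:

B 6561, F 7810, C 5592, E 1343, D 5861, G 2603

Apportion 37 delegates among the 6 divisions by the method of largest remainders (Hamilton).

B 8, F 10, C 7, E 2, D 7, G 3

The standard divisor is 29770/37 ≈ 804.595.
Standard quotas: B 8.1544, F 9.7068, C 6.9501, E 1.6692, D 7.2844, G 3.2352.
Lower quotas: B 8, F 9, C 6, E 1, D 7, G 3 (sum 34, leaving 3 seats).
Remainders in descending order: C 0.9501, F 0.7068, E 0.6692, D 0.2844, G 0.2352, B 0.1544.
The surplus seats go to C, F, E.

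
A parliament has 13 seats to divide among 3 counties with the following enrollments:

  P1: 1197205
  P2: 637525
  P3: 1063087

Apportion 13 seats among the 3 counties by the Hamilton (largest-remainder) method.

P1 5, P2 3, P3 5

The standard divisor is 2897817/13 = 222909.
Standard quotas: P1 5.3708, P2 2.8600, P3 4.7692.
Lower quotas: P1 5, P2 2, P3 4 (sum 11, leaving 2 seats).
Remainders in descending order: P2 0.8600, P3 0.7692, P1 0.3708.
Largest remainders: P2, P3 receive the extra seats.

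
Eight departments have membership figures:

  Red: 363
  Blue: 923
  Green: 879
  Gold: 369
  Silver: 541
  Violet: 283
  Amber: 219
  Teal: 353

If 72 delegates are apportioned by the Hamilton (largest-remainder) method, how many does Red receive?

7

Total 3930; standard divisor 3930/72 ≈ 54.583.
Standard quotas: Red 6.650, Blue 16.910, Green 16.104, Gold 6.760, Silver 9.911, Violet 5.185, Amber 4.012, Teal 6.467.
Lower quotas: Red 6, Blue 16, Green 16, Gold 6, Silver 9, Violet 5, Amber 4, Teal 6 (sum 68, leaving 4 seats).
Remainders in descending order: Silver 0.911, Blue 0.910, Gold 0.760, Red 0.650, Teal 0.467, Violet 0.185, Green 0.104, Amber 0.012.
The surplus seats go to Silver, Blue, Gold, Red.
Red receives 7.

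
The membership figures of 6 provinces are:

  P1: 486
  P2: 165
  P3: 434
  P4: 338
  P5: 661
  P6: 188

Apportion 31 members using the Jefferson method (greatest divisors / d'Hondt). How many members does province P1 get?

Standard divisor 2272/31 ≈ 73.29; standard quotas: P1 6.631, P2 2.251, P3 5.922, P4 4.612, P5 9.019, P6 2.565.
Rounding down gives 6, 2, 5, 4, 9, 2 = 28 seats, so the divisor must be adjusted.
With modified divisor 67: modified quotas P1 7.254, P2 2.463, P3 6.478, P4 5.045, P5 9.866, P6 2.806.
Rounding down: P1 7, P2 2, P3 6, P4 5, P5 9, P6 2 (total 31).
P1 receives 7.

7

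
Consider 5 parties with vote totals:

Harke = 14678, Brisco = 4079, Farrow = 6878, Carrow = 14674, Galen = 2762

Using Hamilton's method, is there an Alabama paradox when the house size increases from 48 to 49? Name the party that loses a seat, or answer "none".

Brisco

At 48 seats: Harke 16, Brisco 5, Farrow 8, Carrow 16, Galen 3.
At 49 seats: Harke 17, Brisco 4, Farrow 8, Carrow 17, Galen 3.
Brisco drops from 5 to 4.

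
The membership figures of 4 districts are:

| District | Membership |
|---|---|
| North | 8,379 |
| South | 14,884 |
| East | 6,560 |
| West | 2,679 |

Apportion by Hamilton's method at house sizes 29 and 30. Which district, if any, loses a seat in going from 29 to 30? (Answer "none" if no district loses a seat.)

none

At 29 seats: North 8, South 13, East 6, West 2.
At 30 seats: North 8, South 14, East 6, West 2.
No district's allocation decreased.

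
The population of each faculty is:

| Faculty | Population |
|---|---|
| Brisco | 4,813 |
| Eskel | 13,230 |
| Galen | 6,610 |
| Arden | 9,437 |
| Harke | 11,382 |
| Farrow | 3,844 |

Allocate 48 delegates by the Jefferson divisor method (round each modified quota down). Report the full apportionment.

Standard divisor 49316/48 ≈ 1027.417; standard quotas: Brisco 4.685, Eskel 12.877, Galen 6.434, Arden 9.185, Harke 11.078, Farrow 3.741.
Rounding down gives 4, 12, 6, 9, 11, 3 = 45 seats, so the divisor must be adjusted.
With modified divisor 955: modified quotas Brisco 5.040, Eskel 13.853, Galen 6.921, Arden 9.882, Harke 11.918, Farrow 4.025.
Rounding down: Brisco 5, Eskel 13, Galen 6, Arden 9, Harke 11, Farrow 4 (total 48).

Brisco 5; Eskel 13; Galen 6; Arden 9; Harke 11; Farrow 4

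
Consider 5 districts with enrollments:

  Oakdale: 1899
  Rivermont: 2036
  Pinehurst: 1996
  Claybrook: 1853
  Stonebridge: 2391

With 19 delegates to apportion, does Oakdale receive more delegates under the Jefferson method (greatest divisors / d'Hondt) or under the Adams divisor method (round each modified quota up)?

Adams

Jefferson: Oakdale 3, Rivermont 4, Pinehurst 4, Claybrook 3, Stonebridge 5.
Adams: Oakdale 4, Rivermont 4, Pinehurst 4, Claybrook 3, Stonebridge 4.
Oakdale gets 3 under Jefferson and 4 under Adams.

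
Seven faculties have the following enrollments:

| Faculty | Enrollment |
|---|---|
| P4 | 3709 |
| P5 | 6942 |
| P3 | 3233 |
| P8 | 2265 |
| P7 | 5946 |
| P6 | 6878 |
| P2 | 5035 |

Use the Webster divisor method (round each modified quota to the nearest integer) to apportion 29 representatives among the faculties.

Standard divisor 34008/29 ≈ 1172.69; standard quotas: P4 3.163, P5 5.920, P3 2.757, P8 1.931, P7 5.070, P6 5.865, P2 4.294.
Rounding to the nearest integer gives P4 3, P5 6, P3 3, P8 2, P7 5, P6 6, P2 4 — total 29, matching the house size, so no adjustment is needed.

P4=3, P5=6, P3=3, P8=2, P7=5, P6=6, P2=4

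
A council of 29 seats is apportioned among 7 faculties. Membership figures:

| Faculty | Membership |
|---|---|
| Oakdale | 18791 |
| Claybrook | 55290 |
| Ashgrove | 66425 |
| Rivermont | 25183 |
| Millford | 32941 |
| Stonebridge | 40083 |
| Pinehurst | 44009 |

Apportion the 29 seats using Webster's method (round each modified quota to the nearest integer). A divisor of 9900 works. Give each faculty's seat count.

With modified divisor 9900: modified quotas Oakdale 1.898, Claybrook 5.585, Ashgrove 6.710, Rivermont 2.544, Millford 3.327, Stonebridge 4.049, Pinehurst 4.445.
Rounding to the nearest integer: Oakdale 2, Claybrook 6, Ashgrove 7, Rivermont 3, Millford 3, Stonebridge 4, Pinehurst 4 (total 29).

Oakdale=2, Claybrook=6, Ashgrove=7, Rivermont=3, Millford=3, Stonebridge=4, Pinehurst=4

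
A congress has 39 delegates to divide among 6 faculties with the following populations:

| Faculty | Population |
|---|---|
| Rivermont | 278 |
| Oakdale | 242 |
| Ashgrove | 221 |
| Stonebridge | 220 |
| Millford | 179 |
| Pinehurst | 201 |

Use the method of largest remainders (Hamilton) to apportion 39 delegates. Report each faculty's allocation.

Standard divisor: 1341 ÷ 39 ≈ 34.385.
Standard quotas: Rivermont 8.085, Oakdale 7.038, Ashgrove 6.427, Stonebridge 6.398, Millford 5.206, Pinehurst 5.846.
Lower quotas: Rivermont 8, Oakdale 7, Ashgrove 6, Stonebridge 6, Millford 5, Pinehurst 5 (sum 37, leaving 2 seats).
Remainders in descending order: Pinehurst 0.846, Ashgrove 0.427, Stonebridge 0.398, Millford 0.206, Rivermont 0.085, Oakdale 0.038.
The surplus seats go to Pinehurst, Ashgrove.

Rivermont 8; Oakdale 7; Ashgrove 7; Stonebridge 6; Millford 5; Pinehurst 6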